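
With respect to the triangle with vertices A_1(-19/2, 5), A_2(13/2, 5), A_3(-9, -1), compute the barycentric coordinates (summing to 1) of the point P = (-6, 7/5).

(1/5, 1/5, 3/5)

Signed area of the reference triangle: [A_1A_2A_3] = ½·((-19/2)·(5−(-1)) + (13/2)·(-1−5) + (-9)·(5−5)) = ½·(-57 − 39 + 0) = -48.
[PA_2A_3] = ½·((-6)·(5−(-1)) + (13/2)·(-1−(7/5)) + (-9)·(7/5−5)) = ½·(-36 − 78/5 + 162/5) = -48/5, so the A_1-coordinate is (-48/5)/(-48) = 1/5.
[A_1PA_3] = ½·((-19/2)·(7/5−(-1)) + (-6)·(-1−5) + (-9)·(5−(7/5))) = ½·(-114/5 + 36 − 162/5) = -48/5, so the A_2-coordinate is 1/5.
[A_1A_2P] = ½·((-19/2)·(5−(7/5)) + (13/2)·(7/5−5) + (-6)·(5−5)) = ½·(-171/5 − 117/5 + 0) = -144/5, so the A_3-coordinate is 3/5.
Check: 1/5 + 1/5 + 3/5 = 1.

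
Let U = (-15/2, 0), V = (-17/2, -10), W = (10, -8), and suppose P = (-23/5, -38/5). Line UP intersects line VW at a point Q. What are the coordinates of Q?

Barycentric coordinates of P with respect to UVW: (1/5, 3/5, 1/5).
On side VW the U-coordinate is zero; dropping P's U-weight 1/5 and renormalizing the remaining 3/5 : 1/5 gives weights 3/4, 1/4 on V, W.
Q = (3/4)·(-17/2, -10) + (1/4)·(10, -8) = (-31/8, -19/2).

(-31/8, -19/2)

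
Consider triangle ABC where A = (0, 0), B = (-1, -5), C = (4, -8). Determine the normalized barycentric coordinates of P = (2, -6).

(1/7, 2/7, 4/7)

Signed area of the reference triangle: [ABC] = ½·(0·(-5−(-8)) + (-1)·(-8−0) + 4·(0−(-5))) = ½·(0 + 8 + 20) = 14.
[PBC] = ½·(2·(-5−(-8)) + (-1)·(-8−(-6)) + 4·(-6−(-5))) = ½·(6 + 2 − 4) = 2, so the A-coordinate is 2/14 = 1/7.
[APC] = ½·(0·(-6−(-8)) + 2·(-8−0) + 4·(0−(-6))) = ½·(0 − 16 + 24) = 4, so the B-coordinate is 2/7.
[ABP] = ½·(0·(-5−(-6)) + (-1)·(-6−0) + 2·(0−(-5))) = ½·(0 + 6 + 10) = 8, so the C-coordinate is 4/7.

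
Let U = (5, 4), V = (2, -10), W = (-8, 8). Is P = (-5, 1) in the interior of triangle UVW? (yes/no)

no

Barycentric coordinates of P: (-8/97, 79/194, 131/194).
The three coordinates are negative, positive, positive; a point is interior exactly when all three are positive.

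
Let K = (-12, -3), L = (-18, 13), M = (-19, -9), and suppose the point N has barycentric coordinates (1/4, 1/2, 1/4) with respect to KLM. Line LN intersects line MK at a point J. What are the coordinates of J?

Line LN meets MK where the L-coordinate vanishes; zeroing N's L-weight and renormalizing leaves M, K-weights 1/4 : 1/4 → (1/2, 1/2).
So J = (1/2)·M + (1/2)·K = (-31/2, -6).

(-31/2, -6)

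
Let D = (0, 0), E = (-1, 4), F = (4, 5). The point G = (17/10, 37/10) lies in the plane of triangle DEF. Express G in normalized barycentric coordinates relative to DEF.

(1/5, 3/10, 1/2)

Signed area of the reference triangle: [DEF] = ½·(0·(4−5) + (-1)·(5−0) + 4·(0−4)) = ½·(0 − 5 − 16) = -21/2.
[GEF] = ½·((17/10)·(4−5) + (-1)·(5−(37/10)) + 4·(37/10−4)) = ½·(-17/10 − 13/10 − 6/5) = -21/10, so the D-coordinate is (-21/10)/(-21/2) = 1/5.
[DGF] = ½·(0·(37/10−5) + (17/10)·(5−0) + 4·(0−(37/10))) = ½·(0 + 17/2 − 74/5) = -63/20, so the E-coordinate is 3/10.
[DEG] = ½·(0·(4−(37/10)) + (-1)·(37/10−0) + (17/10)·(0−4)) = ½·(0 − 37/10 − 34/5) = -21/4, so the F-coordinate is 1/2.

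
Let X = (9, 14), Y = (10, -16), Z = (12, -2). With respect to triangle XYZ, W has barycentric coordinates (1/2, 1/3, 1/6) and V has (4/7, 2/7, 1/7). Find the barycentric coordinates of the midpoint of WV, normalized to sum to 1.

Since both coordinate triples sum to 1, the midpoint's barycentrics are the componentwise average.
(1/2+4/7)/2 = 15/28; similarly 13/42 and 13/84.

(15/28, 13/42, 13/84)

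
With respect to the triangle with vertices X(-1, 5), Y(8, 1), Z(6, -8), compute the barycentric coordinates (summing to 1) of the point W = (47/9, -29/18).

(2/9, 7/18, 7/18)

Signed area of the reference triangle: [XYZ] = ½·((-1)·(1−(-8)) + 8·(-8−5) + 6·(5−1)) = ½·(-9 − 104 + 24) = -89/2.
[WYZ] = ½·((47/9)·(1−(-8)) + 8·(-8−(-29/18)) + 6·(-29/18−1)) = ½·(47 − 460/9 − 47/3) = -89/9, so the X-coordinate is (-89/9)/(-89/2) = 2/9.
[XWZ] = ½·((-1)·(-29/18−(-8)) + (47/9)·(-8−5) + 6·(5−(-29/18))) = ½·(-115/18 − 611/9 + 119/3) = -623/36, so the Y-coordinate is 7/18.
[XYW] = ½·((-1)·(1−(-29/18)) + 8·(-29/18−5) + (47/9)·(5−1)) = ½·(-47/18 − 476/9 + 188/9) = -623/36, so the Z-coordinate is 7/18.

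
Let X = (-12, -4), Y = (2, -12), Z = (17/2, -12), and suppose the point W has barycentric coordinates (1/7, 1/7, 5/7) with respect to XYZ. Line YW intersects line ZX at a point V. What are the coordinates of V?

Line YW meets ZX where the Y-coordinate vanishes; zeroing W's Y-weight and renormalizing leaves Z, X-weights 5/7 : 1/7 → (5/6, 1/6).
So V = (5/6)·Z + (1/6)·X = (61/12, -32/3).

(61/12, -32/3)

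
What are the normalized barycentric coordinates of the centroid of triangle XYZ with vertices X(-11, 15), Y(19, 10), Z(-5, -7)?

(1/3, 1/3, 1/3)

The centroid is the average of the vertices, so each weight is 1/3.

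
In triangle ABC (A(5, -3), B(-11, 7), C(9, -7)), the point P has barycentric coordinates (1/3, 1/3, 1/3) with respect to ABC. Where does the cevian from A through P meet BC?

(-1, 0)

Line AP meets BC where the A-coordinate vanishes; zeroing P's A-weight and renormalizing leaves B, C-weights 1/3 : 1/3 → (1/2, 1/2).
So Q = (1/2)·B + (1/2)·C = (-1, 0).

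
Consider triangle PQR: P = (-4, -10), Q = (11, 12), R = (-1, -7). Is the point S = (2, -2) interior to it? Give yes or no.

yes

Barycentric coordinates of S: (1/7, 2/7, 4/7).
The three coordinates are positive, positive, positive; a point is interior exactly when all three are positive.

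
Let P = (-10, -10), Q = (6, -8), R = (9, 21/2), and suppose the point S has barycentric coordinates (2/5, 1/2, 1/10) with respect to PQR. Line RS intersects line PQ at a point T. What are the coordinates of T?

Line RS meets PQ where the R-coordinate vanishes; zeroing S's R-weight and renormalizing leaves P, Q-weights 2/5 : 1/2 → (4/9, 5/9).
So T = (4/9)·P + (5/9)·Q = (-10/9, -80/9).

(-10/9, -80/9)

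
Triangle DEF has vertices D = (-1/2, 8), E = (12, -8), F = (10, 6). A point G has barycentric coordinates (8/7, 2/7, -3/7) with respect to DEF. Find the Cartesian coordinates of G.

(-10/7, 30/7)

G = (8/7)·D + (2/7)·E + (-3/7)·F.
x-coordinate: (8/7)·(-1/2) + (2/7)·12 + (-3/7)·10 = -10/7.
y-coordinate: (8/7)·8 + (2/7)·(-8) + (-3/7)·6 = 30/7.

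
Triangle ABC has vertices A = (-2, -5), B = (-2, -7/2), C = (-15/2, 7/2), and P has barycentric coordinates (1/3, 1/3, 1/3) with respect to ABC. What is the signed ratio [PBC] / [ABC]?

The signed ratio [PBC]/[ABC] equals the barycentric coordinate of P at vertex A, which is 1/3.

1/3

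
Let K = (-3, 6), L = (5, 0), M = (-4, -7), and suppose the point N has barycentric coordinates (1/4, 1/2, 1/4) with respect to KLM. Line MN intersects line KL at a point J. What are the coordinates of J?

Line MN meets KL where the M-coordinate vanishes; zeroing N's M-weight and renormalizing leaves K, L-weights 1/4 : 1/2 → (1/3, 2/3).
So J = (1/3)·K + (2/3)·L = (7/3, 2).

(7/3, 2)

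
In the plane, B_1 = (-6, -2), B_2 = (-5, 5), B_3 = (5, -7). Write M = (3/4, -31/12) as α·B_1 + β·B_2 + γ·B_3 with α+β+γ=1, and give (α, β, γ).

Signed area of the reference triangle: [B_1B_2B_3] = ½·((-6)·(5−(-7)) + (-5)·(-7−(-2)) + 5·(-2−5)) = ½·(-72 + 25 − 35) = -41.
[MB_2B_3] = ½·((3/4)·(5−(-7)) + (-5)·(-7−(-31/12)) + 5·(-31/12−5)) = ½·(9 + 265/12 − 455/12) = -41/12, so the B_1-coordinate is (-41/12)/(-41) = 1/12.
[B_1MB_3] = ½·((-6)·(-31/12−(-7)) + (3/4)·(-7−(-2)) + 5·(-2−(-31/12))) = ½·(-53/2 − 15/4 + 35/12) = -41/3, so the B_2-coordinate is 1/3.
[B_1B_2M] = ½·((-6)·(5−(-31/12)) + (-5)·(-31/12−(-2)) + (3/4)·(-2−5)) = ½·(-91/2 + 35/12 − 21/4) = -287/12, so the B_3-coordinate is 7/12.

(1/12, 1/3, 7/12)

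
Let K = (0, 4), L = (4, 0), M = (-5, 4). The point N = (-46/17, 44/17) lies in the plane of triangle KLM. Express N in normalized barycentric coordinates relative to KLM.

(-3/17, 6/17, 14/17)

Signed area of the reference triangle: [KLM] = ½·(0·(0−4) + 4·(4−4) + (-5)·(4−0)) = ½·(0 + 0 − 20) = -10.
[NLM] = ½·((-46/17)·(0−4) + 4·(4−(44/17)) + (-5)·(44/17−0)) = ½·(184/17 + 96/17 − 220/17) = 30/17, so the K-coordinate is (30/17)/(-10) = -3/17.
[KNM] = ½·(0·(44/17−4) + (-46/17)·(4−4) + (-5)·(4−(44/17))) = ½·(0 + 0 − 120/17) = -60/17, so the L-coordinate is 6/17.
[KLN] = ½·(0·(0−(44/17)) + 4·(44/17−4) + (-46/17)·(4−0)) = ½·(0 − 96/17 − 184/17) = -140/17, so the M-coordinate is 14/17.
Check: -3/17 + 6/17 + 14/17 = 1.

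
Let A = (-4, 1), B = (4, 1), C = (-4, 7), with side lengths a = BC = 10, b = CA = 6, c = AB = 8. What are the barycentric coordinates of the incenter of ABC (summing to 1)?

The incenter has barycentric coordinates proportional to the opposite side lengths: (10 : 6 : 8).
Normalizing by 10+6+8 = 24 gives (5/12, 1/4, 1/3).

(5/12, 1/4, 1/3)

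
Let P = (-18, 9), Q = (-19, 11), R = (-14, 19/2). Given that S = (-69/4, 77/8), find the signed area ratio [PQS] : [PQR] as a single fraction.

1/4

[PQR] = ½·((-18)·(11−(19/2)) + (-19)·(19/2−9) + (-14)·(9−11)) = ½·(-27 − 19/2 + 28) = -17/4.
[PQS] = ½·((-18)·(11−(77/8)) + (-19)·(77/8−9) + (-69/4)·(9−11)) = ½·(-99/4 − 95/8 + 69/2) = -17/16, so the ratio is (-17/16)/(-17/4) = 1/4.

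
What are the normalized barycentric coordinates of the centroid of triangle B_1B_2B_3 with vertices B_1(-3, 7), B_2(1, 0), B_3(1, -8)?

The centroid is the average of the vertices, so each weight is 1/3.

(1/3, 1/3, 1/3)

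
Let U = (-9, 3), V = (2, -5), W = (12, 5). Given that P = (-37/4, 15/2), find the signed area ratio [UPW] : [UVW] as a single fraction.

[UVW] = ½·((-9)·(-5−5) + 2·(5−3) + 12·(3−(-5))) = ½·(90 + 4 + 96) = 95.
[UPW] = ½·((-9)·(15/2−5) + (-37/4)·(5−3) + 12·(3−(15/2))) = ½·(-45/2 − 37/2 − 54) = -95/2, so the ratio is (-95/2)/95 = -1/2.

-1/2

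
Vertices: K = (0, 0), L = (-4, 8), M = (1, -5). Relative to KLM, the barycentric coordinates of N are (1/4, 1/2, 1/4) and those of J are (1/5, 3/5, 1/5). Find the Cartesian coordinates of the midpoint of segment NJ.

(-79/40, 131/40)

Barycentric coordinates of the midpoint are the average: (9/40, 11/20, 9/40).
Converting: (9/40)·K + (11/20)·L + (9/40)·M = (-79/40, 131/40).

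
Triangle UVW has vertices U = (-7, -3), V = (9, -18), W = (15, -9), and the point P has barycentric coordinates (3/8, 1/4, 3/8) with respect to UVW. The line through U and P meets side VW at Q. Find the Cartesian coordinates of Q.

Line UP meets VW where the U-coordinate vanishes; zeroing P's U-weight and renormalizing leaves V, W-weights 1/4 : 3/8 → (2/5, 3/5).
So Q = (2/5)·V + (3/5)·W = (63/5, -63/5).

(63/5, -63/5)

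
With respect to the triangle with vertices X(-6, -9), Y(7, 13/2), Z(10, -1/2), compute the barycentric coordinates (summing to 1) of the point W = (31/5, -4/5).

(1/5, 1/5, 3/5)

Signed area of the reference triangle: [XYZ] = ½·((-6)·(13/2−(-1/2)) + 7·(-1/2−(-9)) + 10·(-9−(13/2))) = ½·(-42 + 119/2 − 155) = -275/4.
[WYZ] = ½·((31/5)·(13/2−(-1/2)) + 7·(-1/2−(-4/5)) + 10·(-4/5−(13/2))) = ½·(217/5 + 21/10 − 73) = -55/4, so the X-coordinate is (-55/4)/(-275/4) = 1/5.
[XWZ] = ½·((-6)·(-4/5−(-1/2)) + (31/5)·(-1/2−(-9)) + 10·(-9−(-4/5))) = ½·(9/5 + 527/10 − 82) = -55/4, so the Y-coordinate is 1/5.
[XYW] = ½·((-6)·(13/2−(-4/5)) + 7·(-4/5−(-9)) + (31/5)·(-9−(13/2))) = ½·(-219/5 + 287/5 − 961/10) = -165/4, so the Z-coordinate is 3/5.
Check: 1/5 + 1/5 + 3/5 = 1.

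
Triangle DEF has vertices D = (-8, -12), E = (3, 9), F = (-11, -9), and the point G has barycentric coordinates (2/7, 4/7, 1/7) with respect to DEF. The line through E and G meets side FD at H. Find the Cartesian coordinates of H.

(-9, -11)

Line EG meets FD where the E-coordinate vanishes; zeroing G's E-weight and renormalizing leaves F, D-weights 1/7 : 2/7 → (1/3, 2/3).
So H = (1/3)·F + (2/3)·D = (-9, -11).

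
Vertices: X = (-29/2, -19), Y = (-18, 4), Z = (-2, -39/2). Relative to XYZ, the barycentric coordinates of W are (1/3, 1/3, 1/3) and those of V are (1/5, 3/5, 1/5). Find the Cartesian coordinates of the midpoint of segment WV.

Barycentric coordinates of the midpoint are the average: (4/15, 7/15, 4/15).
Converting: (4/15)·X + (7/15)·Y + (4/15)·Z = (-64/5, -42/5).

(-64/5, -42/5)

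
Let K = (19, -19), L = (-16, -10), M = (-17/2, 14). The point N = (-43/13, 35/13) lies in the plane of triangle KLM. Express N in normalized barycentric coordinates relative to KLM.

(3/13, 2/13, 8/13)

Signed area of the reference triangle: [KLM] = ½·(19·(-10−14) + (-16)·(14−(-19)) + (-17/2)·(-19−(-10))) = ½·(-456 − 528 + 153/2) = -1815/4.
[NLM] = ½·((-43/13)·(-10−14) + (-16)·(14−(35/13)) + (-17/2)·(35/13−(-10))) = ½·(1032/13 − 2352/13 − 2805/26) = -5445/52, so the K-coordinate is (-5445/52)/(-1815/4) = 3/13.
[KNM] = ½·(19·(35/13−14) + (-43/13)·(14−(-19)) + (-17/2)·(-19−(35/13))) = ½·(-2793/13 − 1419/13 + 2397/13) = -1815/26, so the L-coordinate is 2/13.
[KLN] = ½·(19·(-10−(35/13)) + (-16)·(35/13−(-19)) + (-43/13)·(-19−(-10))) = ½·(-3135/13 − 4512/13 + 387/13) = -3630/13, so the M-coordinate is 8/13.
Check: 3/13 + 2/13 + 8/13 = 1.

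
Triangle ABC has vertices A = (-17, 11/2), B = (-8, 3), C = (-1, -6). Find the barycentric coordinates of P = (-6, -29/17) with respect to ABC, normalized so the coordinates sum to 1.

Signed area of the reference triangle: [ABC] = ½·((-17)·(3−(-6)) + (-8)·(-6−(11/2)) + (-1)·(11/2−3)) = ½·(-153 + 92 − 5/2) = -127/4.
[PBC] = ½·((-6)·(3−(-6)) + (-8)·(-6−(-29/17)) + (-1)·(-29/17−3)) = ½·(-54 + 584/17 + 80/17) = -127/17, so the A-coordinate is (-127/17)/(-127/4) = 4/17.
[APC] = ½·((-17)·(-29/17−(-6)) + (-6)·(-6−(11/2)) + (-1)·(11/2−(-29/17))) = ½·(-73 + 69 − 245/34) = -381/68, so the B-coordinate is 3/17.
[ABP] = ½·((-17)·(3−(-29/17)) + (-8)·(-29/17−(11/2)) + (-6)·(11/2−3)) = ½·(-80 + 980/17 − 15) = -635/34, so the C-coordinate is 10/17.

(4/17, 3/17, 10/17)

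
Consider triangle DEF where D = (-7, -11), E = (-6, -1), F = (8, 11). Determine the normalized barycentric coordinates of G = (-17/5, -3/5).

Signed area of the reference triangle: [DEF] = ½·((-7)·(-1−11) + (-6)·(11−(-11)) + 8·(-11−(-1))) = ½·(84 − 132 − 80) = -64.
[GEF] = ½·((-17/5)·(-1−11) + (-6)·(11−(-3/5)) + 8·(-3/5−(-1))) = ½·(204/5 − 348/5 + 16/5) = -64/5, so the D-coordinate is (-64/5)/(-64) = 1/5.
[DGF] = ½·((-7)·(-3/5−11) + (-17/5)·(11−(-11)) + 8·(-11−(-3/5))) = ½·(406/5 − 374/5 − 416/5) = -192/5, so the E-coordinate is 3/5.
[DEG] = ½·((-7)·(-1−(-3/5)) + (-6)·(-3/5−(-11)) + (-17/5)·(-11−(-1))) = ½·(14/5 − 312/5 + 34) = -64/5, so the F-coordinate is 1/5.
Check: 1/5 + 3/5 + 1/5 = 1.

(1/5, 3/5, 1/5)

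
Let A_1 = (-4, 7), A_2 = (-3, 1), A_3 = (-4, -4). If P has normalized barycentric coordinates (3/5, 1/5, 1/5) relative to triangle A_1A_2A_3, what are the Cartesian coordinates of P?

P = (3/5)·A_1 + (1/5)·A_2 + (1/5)·A_3.
x-coordinate: (3/5)·(-4) + (1/5)·(-3) + (1/5)·(-4) = -19/5.
y-coordinate: (3/5)·7 + (1/5)·1 + (1/5)·(-4) = 18/5.

(-19/5, 18/5)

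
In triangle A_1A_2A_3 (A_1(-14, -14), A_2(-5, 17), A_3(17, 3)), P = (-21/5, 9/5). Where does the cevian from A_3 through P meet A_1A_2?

(-19/2, 3/2)

Barycentric coordinates of P with respect to A_1A_2A_3: (2/5, 2/5, 1/5).
On side A_1A_2 the A_3-coordinate is zero; dropping P's A_3-weight 1/5 and renormalizing the remaining 2/5 : 2/5 gives weights 1/2, 1/2 on A_1, A_2.
Q = (1/2)·(-14, -14) + (1/2)·(-5, 17) = (-19/2, 3/2).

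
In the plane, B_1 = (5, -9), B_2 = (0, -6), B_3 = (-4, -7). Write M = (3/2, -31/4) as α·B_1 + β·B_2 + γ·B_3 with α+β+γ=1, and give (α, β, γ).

Signed area of the reference triangle: [B_1B_2B_3] = ½·(5·(-6−(-7)) + 0·(-7−(-9)) + (-4)·(-9−(-6))) = ½·(5 + 0 + 12) = 17/2.
[MB_2B_3] = ½·((3/2)·(-6−(-7)) + 0·(-7−(-31/4)) + (-4)·(-31/4−(-6))) = ½·(3/2 + 0 + 7) = 17/4, so the B_1-coordinate is (17/4)/(17/2) = 1/2.
[B_1MB_3] = ½·(5·(-31/4−(-7)) + (3/2)·(-7−(-9)) + (-4)·(-9−(-31/4))) = ½·(-15/4 + 3 + 5) = 17/8, so the B_2-coordinate is 1/4.
[B_1B_2M] = ½·(5·(-6−(-31/4)) + 0·(-31/4−(-9)) + (3/2)·(-9−(-6))) = ½·(35/4 + 0 − 9/2) = 17/8, so the B_3-coordinate is 1/4.

(1/2, 1/4, 1/4)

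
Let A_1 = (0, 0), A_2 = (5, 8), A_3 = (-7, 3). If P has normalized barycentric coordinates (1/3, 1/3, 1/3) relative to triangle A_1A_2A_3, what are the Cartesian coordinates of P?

(-2/3, 11/3)

P = (1/3)·A_1 + (1/3)·A_2 + (1/3)·A_3.
x-coordinate: (1/3)·0 + (1/3)·5 + (1/3)·(-7) = -2/3.
y-coordinate: (1/3)·0 + (1/3)·8 + (1/3)·3 = 11/3.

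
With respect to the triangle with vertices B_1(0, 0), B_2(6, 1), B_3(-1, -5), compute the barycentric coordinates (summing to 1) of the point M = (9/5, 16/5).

Signed area of the reference triangle: [B_1B_2B_3] = ½·(0·(1−(-5)) + 6·(-5−0) + (-1)·(0−1)) = ½·(0 − 30 + 1) = -29/2.
[MB_2B_3] = ½·((9/5)·(1−(-5)) + 6·(-5−(16/5)) + (-1)·(16/5−1)) = ½·(54/5 − 246/5 − 11/5) = -203/10, so the B_1-coordinate is (-203/10)/(-29/2) = 7/5.
[B_1MB_3] = ½·(0·(16/5−(-5)) + (9/5)·(-5−0) + (-1)·(0−(16/5))) = ½·(0 − 9 + 16/5) = -29/10, so the B_2-coordinate is 1/5.
[B_1B_2M] = ½·(0·(1−(16/5)) + 6·(16/5−0) + (9/5)·(0−1)) = ½·(0 + 96/5 − 9/5) = 87/10, so the B_3-coordinate is -3/5.
Check: 7/5 + 1/5 − 3/5 = 1.

(7/5, 1/5, -3/5)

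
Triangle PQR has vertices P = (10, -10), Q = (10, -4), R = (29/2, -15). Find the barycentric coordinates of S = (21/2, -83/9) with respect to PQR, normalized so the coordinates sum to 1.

(2/3, 2/9, 1/9)

Signed area of the reference triangle: [PQR] = ½·(10·(-4−(-15)) + 10·(-15−(-10)) + (29/2)·(-10−(-4))) = ½·(110 − 50 − 87) = -27/2.
[SQR] = ½·((21/2)·(-4−(-15)) + 10·(-15−(-83/9)) + (29/2)·(-83/9−(-4))) = ½·(231/2 − 520/9 − 1363/18) = -9, so the P-coordinate is (-9)/(-27/2) = 2/3.
[PSR] = ½·(10·(-83/9−(-15)) + (21/2)·(-15−(-10)) + (29/2)·(-10−(-83/9))) = ½·(520/9 − 105/2 − 203/18) = -3, so the Q-coordinate is 2/9.
[PQS] = ½·(10·(-4−(-83/9)) + 10·(-83/9−(-10)) + (21/2)·(-10−(-4))) = ½·(470/9 + 70/9 − 63) = -3/2, so the R-coordinate is 1/9.
Check: 2/3 + 2/9 + 1/9 = 1.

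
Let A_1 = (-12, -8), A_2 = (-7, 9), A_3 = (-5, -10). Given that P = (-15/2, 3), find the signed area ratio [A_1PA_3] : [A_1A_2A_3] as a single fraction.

[A_1A_2A_3] = ½·((-12)·(9−(-10)) + (-7)·(-10−(-8)) + (-5)·(-8−9)) = ½·(-228 + 14 + 85) = -129/2.
[A_1PA_3] = ½·((-12)·(3−(-10)) + (-15/2)·(-10−(-8)) + (-5)·(-8−3)) = ½·(-156 + 15 + 55) = -43, so the ratio is (-43)/(-129/2) = 2/3.

2/3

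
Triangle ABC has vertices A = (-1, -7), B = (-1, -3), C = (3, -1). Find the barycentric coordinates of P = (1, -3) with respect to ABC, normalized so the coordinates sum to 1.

Signed area of the reference triangle: [ABC] = ½·((-1)·(-3−(-1)) + (-1)·(-1−(-7)) + 3·(-7−(-3))) = ½·(2 − 6 − 12) = -8.
[PBC] = ½·(1·(-3−(-1)) + (-1)·(-1−(-3)) + 3·(-3−(-3))) = ½·(-2 − 2 + 0) = -2, so the A-coordinate is (-2)/(-8) = 1/4.
[APC] = ½·((-1)·(-3−(-1)) + 1·(-1−(-7)) + 3·(-7−(-3))) = ½·(2 + 6 − 12) = -2, so the B-coordinate is 1/4.
[ABP] = ½·((-1)·(-3−(-3)) + (-1)·(-3−(-7)) + 1·(-7−(-3))) = ½·(0 − 4 − 4) = -4, so the C-coordinate is 1/2.
Check: 1/4 + 1/4 + 1/2 = 1.

(1/4, 1/4, 1/2)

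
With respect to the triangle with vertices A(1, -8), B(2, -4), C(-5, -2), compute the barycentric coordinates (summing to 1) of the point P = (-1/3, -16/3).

(7/15, 4/15, 4/15)

Signed area of the reference triangle: [ABC] = ½·(1·(-4−(-2)) + 2·(-2−(-8)) + (-5)·(-8−(-4))) = ½·(-2 + 12 + 20) = 15.
[PBC] = ½·((-1/3)·(-4−(-2)) + 2·(-2−(-16/3)) + (-5)·(-16/3−(-4))) = ½·(2/3 + 20/3 + 20/3) = 7, so the A-coordinate is 7/15 = 7/15.
[APC] = ½·(1·(-16/3−(-2)) + (-1/3)·(-2−(-8)) + (-5)·(-8−(-16/3))) = ½·(-10/3 − 2 + 40/3) = 4, so the B-coordinate is 4/15.
[ABP] = ½·(1·(-4−(-16/3)) + 2·(-16/3−(-8)) + (-1/3)·(-8−(-4))) = ½·(4/3 + 16/3 + 4/3) = 4, so the C-coordinate is 4/15.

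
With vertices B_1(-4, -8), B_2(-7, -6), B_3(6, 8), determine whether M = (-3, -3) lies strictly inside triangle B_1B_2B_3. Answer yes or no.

yes

Barycentric coordinates of M: (1/4, 1/2, 1/4).
The three coordinates are positive, positive, positive; a point is interior exactly when all three are positive.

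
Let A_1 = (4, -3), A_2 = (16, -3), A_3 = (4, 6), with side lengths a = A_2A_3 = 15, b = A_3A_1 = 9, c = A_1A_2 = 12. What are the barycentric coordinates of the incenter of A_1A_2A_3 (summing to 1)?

The incenter has barycentric coordinates proportional to the opposite side lengths: (15 : 9 : 12).
Normalizing by 15+9+12 = 36 gives (5/12, 1/4, 1/3).

(5/12, 1/4, 1/3)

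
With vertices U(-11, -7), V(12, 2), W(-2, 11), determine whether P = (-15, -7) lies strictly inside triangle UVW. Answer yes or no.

no

Barycentric coordinates of P: (41/37, -8/37, 4/37).
The three coordinates are positive, negative, positive; a point is interior exactly when all three are positive.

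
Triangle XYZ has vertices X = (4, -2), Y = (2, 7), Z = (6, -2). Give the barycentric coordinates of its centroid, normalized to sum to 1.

The centroid is the average of the vertices, so each weight is 1/3.

(1/3, 1/3, 1/3)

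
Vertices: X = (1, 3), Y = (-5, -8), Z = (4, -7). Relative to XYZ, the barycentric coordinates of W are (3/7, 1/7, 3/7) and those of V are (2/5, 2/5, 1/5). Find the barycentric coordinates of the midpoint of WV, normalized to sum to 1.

(29/70, 19/70, 11/35)

Since both coordinate triples sum to 1, the midpoint's barycentrics are the componentwise average.
(3/7+2/5)/2 = 29/70; similarly 19/70 and 11/35.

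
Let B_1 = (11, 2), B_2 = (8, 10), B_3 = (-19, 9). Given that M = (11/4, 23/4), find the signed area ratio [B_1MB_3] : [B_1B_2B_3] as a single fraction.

1/4

[B_1B_2B_3] = ½·(11·(10−9) + 8·(9−2) + (-19)·(2−10)) = ½·(11 + 56 + 152) = 219/2.
[B_1MB_3] = ½·(11·(23/4−9) + (11/4)·(9−2) + (-19)·(2−(23/4))) = ½·(-143/4 + 77/4 + 285/4) = 219/8, so the ratio is (219/8)/(219/2) = 1/4.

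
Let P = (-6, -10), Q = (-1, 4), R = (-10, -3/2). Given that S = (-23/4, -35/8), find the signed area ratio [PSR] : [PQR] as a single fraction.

1/4

[PQR] = ½·((-6)·(4−(-3/2)) + (-1)·(-3/2−(-10)) + (-10)·(-10−4)) = ½·(-33 − 17/2 + 140) = 197/4.
[PSR] = ½·((-6)·(-35/8−(-3/2)) + (-23/4)·(-3/2−(-10)) + (-10)·(-10−(-35/8))) = ½·(69/4 − 391/8 + 225/4) = 197/16, so the ratio is (197/16)/(197/4) = 1/4.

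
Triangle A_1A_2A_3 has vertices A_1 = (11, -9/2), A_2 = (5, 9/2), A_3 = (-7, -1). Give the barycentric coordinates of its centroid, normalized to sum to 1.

The centroid is the average of the vertices, so each weight is 1/3.

(1/3, 1/3, 1/3)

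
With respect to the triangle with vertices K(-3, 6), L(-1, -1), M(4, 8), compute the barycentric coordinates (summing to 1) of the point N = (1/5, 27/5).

(2/5, 1/5, 2/5)

Signed area of the reference triangle: [KLM] = ½·((-3)·(-1−8) + (-1)·(8−6) + 4·(6−(-1))) = ½·(27 − 2 + 28) = 53/2.
[NLM] = ½·((1/5)·(-1−8) + (-1)·(8−(27/5)) + 4·(27/5−(-1))) = ½·(-9/5 − 13/5 + 128/5) = 53/5, so the K-coordinate is (53/5)/(53/2) = 2/5.
[KNM] = ½·((-3)·(27/5−8) + (1/5)·(8−6) + 4·(6−(27/5))) = ½·(39/5 + 2/5 + 12/5) = 53/10, so the L-coordinate is 1/5.
[KLN] = ½·((-3)·(-1−(27/5)) + (-1)·(27/5−6) + (1/5)·(6−(-1))) = ½·(96/5 + 3/5 + 7/5) = 53/5, so the M-coordinate is 2/5.
Check: 2/5 + 1/5 + 2/5 = 1.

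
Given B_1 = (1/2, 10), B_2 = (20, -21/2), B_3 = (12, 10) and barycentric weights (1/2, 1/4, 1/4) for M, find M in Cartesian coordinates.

(33/4, 39/8)

M = (1/2)·B_1 + (1/4)·B_2 + (1/4)·B_3.
x-coordinate: (1/2)·(1/2) + (1/4)·20 + (1/4)·12 = 33/4.
y-coordinate: (1/2)·10 + (1/4)·(-21/2) + (1/4)·10 = 39/8.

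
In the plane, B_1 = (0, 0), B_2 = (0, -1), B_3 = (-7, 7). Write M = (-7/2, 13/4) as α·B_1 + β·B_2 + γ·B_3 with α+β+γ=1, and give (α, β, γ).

(1/4, 1/4, 1/2)

Signed area of the reference triangle: [B_1B_2B_3] = ½·(0·(-1−7) + 0·(7−0) + (-7)·(0−(-1))) = ½·(0 + 0 − 7) = -7/2.
[MB_2B_3] = ½·((-7/2)·(-1−7) + 0·(7−(13/4)) + (-7)·(13/4−(-1))) = ½·(28 + 0 − 119/4) = -7/8, so the B_1-coordinate is (-7/8)/(-7/2) = 1/4.
[B_1MB_3] = ½·(0·(13/4−7) + (-7/2)·(7−0) + (-7)·(0−(13/4))) = ½·(0 − 49/2 + 91/4) = -7/8, so the B_2-coordinate is 1/4.
[B_1B_2M] = ½·(0·(-1−(13/4)) + 0·(13/4−0) + (-7/2)·(0−(-1))) = ½·(0 + 0 − 7/2) = -7/4, so the B_3-coordinate is 1/2.
Check: 1/4 + 1/4 + 1/2 = 1.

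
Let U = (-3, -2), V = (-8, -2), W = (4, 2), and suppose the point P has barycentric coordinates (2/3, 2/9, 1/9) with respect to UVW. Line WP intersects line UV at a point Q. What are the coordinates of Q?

(-17/4, -2)

Line WP meets UV where the W-coordinate vanishes; zeroing P's W-weight and renormalizing leaves U, V-weights 2/3 : 2/9 → (3/4, 1/4).
So Q = (3/4)·U + (1/4)·V = (-17/4, -2).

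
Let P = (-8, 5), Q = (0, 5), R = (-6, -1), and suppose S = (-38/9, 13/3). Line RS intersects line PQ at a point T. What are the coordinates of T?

(-4, 5)

Barycentric coordinates of S with respect to PQR: (4/9, 4/9, 1/9).
On side PQ the R-coordinate is zero; dropping S's R-weight 1/9 and renormalizing the remaining 4/9 : 4/9 gives weights 1/2, 1/2 on P, Q.
T = (1/2)·(-8, 5) + (1/2)·(0, 5) = (-4, 5).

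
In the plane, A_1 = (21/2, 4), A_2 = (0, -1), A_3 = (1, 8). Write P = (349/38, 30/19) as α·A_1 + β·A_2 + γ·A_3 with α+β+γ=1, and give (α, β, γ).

Signed area of the reference triangle: [A_1A_2A_3] = ½·((21/2)·(-1−8) + 0·(8−4) + 1·(4−(-1))) = ½·(-189/2 + 0 + 5) = -179/4.
[PA_2A_3] = ½·((349/38)·(-1−8) + 0·(8−(30/19)) + 1·(30/19−(-1))) = ½·(-3141/38 + 0 + 49/19) = -3043/76, so the A_1-coordinate is (-3043/76)/(-179/4) = 17/19.
[A_1PA_3] = ½·((21/2)·(30/19−8) + (349/38)·(8−4) + 1·(4−(30/19))) = ½·(-1281/19 + 698/19 + 46/19) = -537/38, so the A_2-coordinate is 6/19.
[A_1A_2P] = ½·((21/2)·(-1−(30/19)) + 0·(30/19−4) + (349/38)·(4−(-1))) = ½·(-1029/38 + 0 + 1745/38) = 179/19, so the A_3-coordinate is -4/19.
Check: 17/19 + 6/19 − 4/19 = 1.

(17/19, 6/19, -4/19)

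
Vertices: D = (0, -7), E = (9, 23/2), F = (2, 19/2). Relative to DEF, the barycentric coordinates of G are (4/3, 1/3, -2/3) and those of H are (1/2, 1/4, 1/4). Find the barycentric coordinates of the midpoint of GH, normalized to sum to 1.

(11/12, 7/24, -5/24)

Since both coordinate triples sum to 1, the midpoint's barycentrics are the componentwise average.
(4/3+1/2)/2 = 11/12; similarly 7/24 and -5/24.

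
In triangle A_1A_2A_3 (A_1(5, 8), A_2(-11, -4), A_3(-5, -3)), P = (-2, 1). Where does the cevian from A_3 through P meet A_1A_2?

Barycentric coordinates of P with respect to A_1A_2A_3: (3/8, 1/8, 1/2).
On side A_1A_2 the A_3-coordinate is zero; dropping P's A_3-weight 1/2 and renormalizing the remaining 3/8 : 1/8 gives weights 3/4, 1/4 on A_1, A_2.
Q = (3/4)·(5, 8) + (1/4)·(-11, -4) = (1, 5).

(1, 5)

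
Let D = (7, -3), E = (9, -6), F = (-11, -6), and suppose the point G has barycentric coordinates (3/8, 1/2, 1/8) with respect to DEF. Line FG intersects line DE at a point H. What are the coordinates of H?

(57/7, -33/7)

Line FG meets DE where the F-coordinate vanishes; zeroing G's F-weight and renormalizing leaves D, E-weights 3/8 : 1/2 → (3/7, 4/7).
So H = (3/7)·D + (4/7)·E = (57/7, -33/7).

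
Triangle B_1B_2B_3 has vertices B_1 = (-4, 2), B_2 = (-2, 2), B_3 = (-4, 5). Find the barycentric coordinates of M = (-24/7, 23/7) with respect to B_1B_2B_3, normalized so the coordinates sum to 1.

Signed area of the reference triangle: [B_1B_2B_3] = ½·((-4)·(2−5) + (-2)·(5−2) + (-4)·(2−2)) = ½·(12 − 6 + 0) = 3.
[MB_2B_3] = ½·((-24/7)·(2−5) + (-2)·(5−(23/7)) + (-4)·(23/7−2)) = ½·(72/7 − 24/7 − 36/7) = 6/7, so the B_1-coordinate is (6/7)/3 = 2/7.
[B_1MB_3] = ½·((-4)·(23/7−5) + (-24/7)·(5−2) + (-4)·(2−(23/7))) = ½·(48/7 − 72/7 + 36/7) = 6/7, so the B_2-coordinate is 2/7.
[B_1B_2M] = ½·((-4)·(2−(23/7)) + (-2)·(23/7−2) + (-24/7)·(2−2)) = ½·(36/7 − 18/7 + 0) = 9/7, so the B_3-coordinate is 3/7.
Check: 2/7 + 2/7 + 3/7 = 1.

(2/7, 2/7, 3/7)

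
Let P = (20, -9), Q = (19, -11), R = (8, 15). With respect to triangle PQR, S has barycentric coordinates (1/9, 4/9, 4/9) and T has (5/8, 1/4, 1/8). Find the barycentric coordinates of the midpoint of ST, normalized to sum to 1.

(53/144, 25/72, 41/144)

Since both coordinate triples sum to 1, the midpoint's barycentrics are the componentwise average.
(1/9+5/8)/2 = 53/144; similarly 25/72 and 41/144.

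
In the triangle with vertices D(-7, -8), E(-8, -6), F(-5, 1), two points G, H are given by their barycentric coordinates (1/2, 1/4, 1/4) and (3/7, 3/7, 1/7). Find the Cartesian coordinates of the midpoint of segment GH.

(-389/56, -311/56)

Barycentric coordinates of the midpoint are the average: (13/28, 19/56, 11/56).
Converting: (13/28)·D + (19/56)·E + (11/56)·F = (-389/56, -311/56).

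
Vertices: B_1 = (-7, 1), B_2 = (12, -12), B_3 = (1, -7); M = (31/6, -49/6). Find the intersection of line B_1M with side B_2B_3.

Barycentric coordinates of M with respect to B_1B_2B_3: (1/6, 1/2, 1/3).
On side B_2B_3 the B_1-coordinate is zero; dropping M's B_1-weight 1/6 and renormalizing the remaining 1/2 : 1/3 gives weights 3/5, 2/5 on B_2, B_3.
N = (3/5)·(12, -12) + (2/5)·(1, -7) = (38/5, -10).

(38/5, -10)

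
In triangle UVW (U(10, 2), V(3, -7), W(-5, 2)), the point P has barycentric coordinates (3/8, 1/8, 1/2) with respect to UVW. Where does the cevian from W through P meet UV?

Line WP meets UV where the W-coordinate vanishes; zeroing P's W-weight and renormalizing leaves U, V-weights 3/8 : 1/8 → (3/4, 1/4).
So Q = (3/4)·U + (1/4)·V = (33/4, -1/4).

(33/4, -1/4)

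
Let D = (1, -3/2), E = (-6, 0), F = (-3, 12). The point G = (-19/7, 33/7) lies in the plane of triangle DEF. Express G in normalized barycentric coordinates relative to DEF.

(2/7, 2/7, 3/7)

Signed area of the reference triangle: [DEF] = ½·(1·(0−12) + (-6)·(12−(-3/2)) + (-3)·(-3/2−0)) = ½·(-12 − 81 + 9/2) = -177/4.
[GEF] = ½·((-19/7)·(0−12) + (-6)·(12−(33/7)) + (-3)·(33/7−0)) = ½·(228/7 − 306/7 − 99/7) = -177/14, so the D-coordinate is (-177/14)/(-177/4) = 2/7.
[DGF] = ½·(1·(33/7−12) + (-19/7)·(12−(-3/2)) + (-3)·(-3/2−(33/7))) = ½·(-51/7 − 513/14 + 261/14) = -177/14, so the E-coordinate is 2/7.
[DEG] = ½·(1·(0−(33/7)) + (-6)·(33/7−(-3/2)) + (-19/7)·(-3/2−0)) = ½·(-33/7 − 261/7 + 57/14) = -531/28, so the F-coordinate is 3/7.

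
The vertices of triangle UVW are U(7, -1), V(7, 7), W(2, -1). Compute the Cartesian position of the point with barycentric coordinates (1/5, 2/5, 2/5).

P = (1/5)·U + (2/5)·V + (2/5)·W.
x-coordinate: (1/5)·7 + (2/5)·7 + (2/5)·2 = 5.
y-coordinate: (1/5)·(-1) + (2/5)·7 + (2/5)·(-1) = 11/5.

(5, 11/5)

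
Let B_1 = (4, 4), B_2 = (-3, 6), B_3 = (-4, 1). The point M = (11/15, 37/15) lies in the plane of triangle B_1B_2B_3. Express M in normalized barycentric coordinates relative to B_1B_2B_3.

Signed area of the reference triangle: [B_1B_2B_3] = ½·(4·(6−1) + (-3)·(1−4) + (-4)·(4−6)) = ½·(20 + 9 + 8) = 37/2.
[MB_2B_3] = ½·((11/15)·(6−1) + (-3)·(1−(37/15)) + (-4)·(37/15−6)) = ½·(11/3 + 22/5 + 212/15) = 111/10, so the B_1-coordinate is (111/10)/(37/2) = 3/5.
[B_1MB_3] = ½·(4·(37/15−1) + (11/15)·(1−4) + (-4)·(4−(37/15))) = ½·(88/15 − 11/5 − 92/15) = -37/30, so the B_2-coordinate is -1/15.
[B_1B_2M] = ½·(4·(6−(37/15)) + (-3)·(37/15−4) + (11/15)·(4−6)) = ½·(212/15 + 23/5 − 22/15) = 259/30, so the B_3-coordinate is 7/15.

(3/5, -1/15, 7/15)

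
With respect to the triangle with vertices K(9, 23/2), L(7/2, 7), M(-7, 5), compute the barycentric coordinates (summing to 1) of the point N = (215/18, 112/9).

Signed area of the reference triangle: [KLM] = ½·(9·(7−5) + (7/2)·(5−(23/2)) + (-7)·(23/2−7)) = ½·(18 − 91/4 − 63/2) = -145/8.
[NLM] = ½·((215/18)·(7−5) + (7/2)·(5−(112/9)) + (-7)·(112/9−7)) = ½·(215/9 − 469/18 − 343/9) = -725/36, so the K-coordinate is (-725/36)/(-145/8) = 10/9.
[KNM] = ½·(9·(112/9−5) + (215/18)·(5−(23/2)) + (-7)·(23/2−(112/9))) = ½·(67 − 2795/36 + 119/18) = -145/72, so the L-coordinate is 1/9.
[KLN] = ½·(9·(7−(112/9)) + (7/2)·(112/9−(23/2)) + (215/18)·(23/2−7)) = ½·(-49 + 119/36 + 215/4) = 145/36, so the M-coordinate is -2/9.
Check: 10/9 + 1/9 − 2/9 = 1.

(10/9, 1/9, -2/9)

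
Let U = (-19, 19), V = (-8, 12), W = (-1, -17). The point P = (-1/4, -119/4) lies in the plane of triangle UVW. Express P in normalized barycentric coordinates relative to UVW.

(1/4, -3/4, 3/2)

Signed area of the reference triangle: [UVW] = ½·((-19)·(12−(-17)) + (-8)·(-17−19) + (-1)·(19−12)) = ½·(-551 + 288 − 7) = -135.
[PVW] = ½·((-1/4)·(12−(-17)) + (-8)·(-17−(-119/4)) + (-1)·(-119/4−12)) = ½·(-29/4 − 102 + 167/4) = -135/4, so the U-coordinate is (-135/4)/(-135) = 1/4.
[UPW] = ½·((-19)·(-119/4−(-17)) + (-1/4)·(-17−19) + (-1)·(19−(-119/4))) = ½·(969/4 + 9 − 195/4) = 405/4, so the V-coordinate is -3/4.
[UVP] = ½·((-19)·(12−(-119/4)) + (-8)·(-119/4−19) + (-1/4)·(19−12)) = ½·(-3173/4 + 390 − 7/4) = -405/2, so the W-coordinate is 3/2.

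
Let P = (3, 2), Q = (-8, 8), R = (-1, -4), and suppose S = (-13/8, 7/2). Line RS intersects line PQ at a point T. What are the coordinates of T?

(-12/7, 32/7)

Barycentric coordinates of S with respect to PQR: (1/2, 3/8, 1/8).
On side PQ the R-coordinate is zero; dropping S's R-weight 1/8 and renormalizing the remaining 1/2 : 3/8 gives weights 4/7, 3/7 on P, Q.
T = (4/7)·(3, 2) + (3/7)·(-8, 8) = (-12/7, 32/7).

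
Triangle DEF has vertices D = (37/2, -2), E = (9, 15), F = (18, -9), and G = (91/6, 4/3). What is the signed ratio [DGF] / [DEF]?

1/3

[DEF] = ½·((37/2)·(15−(-9)) + 9·(-9−(-2)) + 18·(-2−15)) = ½·(444 − 63 − 306) = 75/2.
[DGF] = ½·((37/2)·(4/3−(-9)) + (91/6)·(-9−(-2)) + 18·(-2−(4/3))) = ½·(1147/6 − 637/6 − 60) = 25/2, so the ratio is (25/2)/(75/2) = 1/3.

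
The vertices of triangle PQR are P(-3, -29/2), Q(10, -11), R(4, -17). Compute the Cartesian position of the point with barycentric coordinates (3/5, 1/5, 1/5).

S = (3/5)·P + (1/5)·Q + (1/5)·R.
x-coordinate: (3/5)·(-3) + (1/5)·10 + (1/5)·4 = 1.
y-coordinate: (3/5)·(-29/2) + (1/5)·(-11) + (1/5)·(-17) = -143/10.

(1, -143/10)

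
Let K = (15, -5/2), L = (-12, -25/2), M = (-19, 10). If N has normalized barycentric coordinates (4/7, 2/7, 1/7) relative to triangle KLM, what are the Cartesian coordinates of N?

N = (4/7)·K + (2/7)·L + (1/7)·M.
x-coordinate: (4/7)·15 + (2/7)·(-12) + (1/7)·(-19) = 17/7.
y-coordinate: (4/7)·(-5/2) + (2/7)·(-25/2) + (1/7)·10 = -25/7.

(17/7, -25/7)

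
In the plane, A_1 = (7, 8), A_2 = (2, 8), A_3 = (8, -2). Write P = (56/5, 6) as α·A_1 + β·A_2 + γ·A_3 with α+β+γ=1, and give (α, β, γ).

Signed area of the reference triangle: [A_1A_2A_3] = ½·(7·(8−(-2)) + 2·(-2−8) + 8·(8−8)) = ½·(70 − 20 + 0) = 25.
[PA_2A_3] = ½·((56/5)·(8−(-2)) + 2·(-2−6) + 8·(6−8)) = ½·(112 − 16 − 16) = 40, so the A_1-coordinate is 40/25 = 8/5.
[A_1PA_3] = ½·(7·(6−(-2)) + (56/5)·(-2−8) + 8·(8−6)) = ½·(56 − 112 + 16) = -20, so the A_2-coordinate is -4/5.
[A_1A_2P] = ½·(7·(8−6) + 2·(6−8) + (56/5)·(8−8)) = ½·(14 − 4 + 0) = 5, so the A_3-coordinate is 1/5.
Check: 8/5 − 4/5 + 1/5 = 1.

(8/5, -4/5, 1/5)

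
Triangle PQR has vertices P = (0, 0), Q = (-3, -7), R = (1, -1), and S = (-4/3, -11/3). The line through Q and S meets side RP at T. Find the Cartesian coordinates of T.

Barycentric coordinates of S with respect to PQR: (1/3, 1/2, 1/6).
On side RP the Q-coordinate is zero; dropping S's Q-weight 1/2 and renormalizing the remaining 1/6 : 1/3 gives weights 1/3, 2/3 on R, P.
T = (1/3)·(1, -1) + (2/3)·(0, 0) = (1/3, -1/3).

(1/3, -1/3)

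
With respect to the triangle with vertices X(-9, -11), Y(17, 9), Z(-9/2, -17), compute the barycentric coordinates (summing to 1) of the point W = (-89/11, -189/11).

Signed area of the reference triangle: [XYZ] = ½·((-9)·(9−(-17)) + 17·(-17−(-11)) + (-9/2)·(-11−9)) = ½·(-234 − 102 + 90) = -123.
[WYZ] = ½·((-89/11)·(9−(-17)) + 17·(-17−(-189/11)) + (-9/2)·(-189/11−9)) = ½·(-2314/11 + 34/11 + 1296/11) = -492/11, so the X-coordinate is (-492/11)/(-123) = 4/11.
[XWZ] = ½·((-9)·(-189/11−(-17)) + (-89/11)·(-17−(-11)) + (-9/2)·(-11−(-189/11))) = ½·(18/11 + 534/11 − 306/11) = 123/11, so the Y-coordinate is -1/11.
[XYW] = ½·((-9)·(9−(-189/11)) + 17·(-189/11−(-11)) + (-89/11)·(-11−9)) = ½·(-2592/11 − 1156/11 + 1780/11) = -984/11, so the Z-coordinate is 8/11.
Check: 4/11 − 1/11 + 8/11 = 1.

(4/11, -1/11, 8/11)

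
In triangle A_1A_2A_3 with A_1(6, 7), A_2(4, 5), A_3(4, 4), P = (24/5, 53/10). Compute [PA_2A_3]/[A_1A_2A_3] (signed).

2/5

[A_1A_2A_3] = ½·(6·(5−4) + 4·(4−7) + 4·(7−5)) = ½·(6 − 12 + 8) = 1.
[PA_2A_3] = ½·((24/5)·(5−4) + 4·(4−(53/10)) + 4·(53/10−5)) = ½·(24/5 − 26/5 + 6/5) = 2/5, so the ratio is (2/5)/1 = 2/5.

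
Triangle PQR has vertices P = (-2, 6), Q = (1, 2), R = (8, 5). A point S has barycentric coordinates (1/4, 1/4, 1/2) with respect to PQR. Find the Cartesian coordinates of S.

S = (1/4)·P + (1/4)·Q + (1/2)·R.
x-coordinate: (1/4)·(-2) + (1/4)·1 + (1/2)·8 = 15/4.
y-coordinate: (1/4)·6 + (1/4)·2 + (1/2)·5 = 9/2.

(15/4, 9/2)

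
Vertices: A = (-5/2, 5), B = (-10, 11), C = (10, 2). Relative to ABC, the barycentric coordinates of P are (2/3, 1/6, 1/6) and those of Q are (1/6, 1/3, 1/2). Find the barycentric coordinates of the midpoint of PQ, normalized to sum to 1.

(5/12, 1/4, 1/3)

Since both coordinate triples sum to 1, the midpoint's barycentrics are the componentwise average.
(2/3+1/6)/2 = 5/12; similarly 1/4 and 1/3.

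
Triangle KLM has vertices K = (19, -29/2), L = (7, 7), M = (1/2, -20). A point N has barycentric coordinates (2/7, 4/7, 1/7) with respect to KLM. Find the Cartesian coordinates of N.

(19/2, -3)

N = (2/7)·K + (4/7)·L + (1/7)·M.
x-coordinate: (2/7)·19 + (4/7)·7 + (1/7)·(1/2) = 19/2.
y-coordinate: (2/7)·(-29/2) + (4/7)·7 + (1/7)·(-20) = -3.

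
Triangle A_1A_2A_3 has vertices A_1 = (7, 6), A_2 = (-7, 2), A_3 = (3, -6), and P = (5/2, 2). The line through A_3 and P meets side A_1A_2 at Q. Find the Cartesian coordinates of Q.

Barycentric coordinates of P with respect to A_1A_2A_3: (1/2, 1/4, 1/4).
On side A_1A_2 the A_3-coordinate is zero; dropping P's A_3-weight 1/4 and renormalizing the remaining 1/2 : 1/4 gives weights 2/3, 1/3 on A_1, A_2.
Q = (2/3)·(7, 6) + (1/3)·(-7, 2) = (7/3, 14/3).

(7/3, 14/3)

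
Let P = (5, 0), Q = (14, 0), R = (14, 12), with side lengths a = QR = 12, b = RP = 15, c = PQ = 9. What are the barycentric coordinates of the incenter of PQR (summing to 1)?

The incenter has barycentric coordinates proportional to the opposite side lengths: (12 : 15 : 9).
Normalizing by 12+15+9 = 36 gives (1/3, 5/12, 1/4).

(1/3, 5/12, 1/4)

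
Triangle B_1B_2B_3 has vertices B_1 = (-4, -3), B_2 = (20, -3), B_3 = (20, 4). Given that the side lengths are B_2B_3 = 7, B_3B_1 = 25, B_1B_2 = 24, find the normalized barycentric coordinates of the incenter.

The incenter has barycentric coordinates proportional to the opposite side lengths: (7 : 25 : 24).
Normalizing by 7+25+24 = 56 gives (1/8, 25/56, 3/7).

(1/8, 25/56, 3/7)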